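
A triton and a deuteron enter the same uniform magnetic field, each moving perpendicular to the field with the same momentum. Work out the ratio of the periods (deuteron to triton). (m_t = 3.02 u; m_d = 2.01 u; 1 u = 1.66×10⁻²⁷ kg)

ratio ≈ 0.666

T = 2πm/(qB) is independent of speed, so T₂/T₁ = (m₂/q₂)/(m₁/q₁).
T_{deuteron}/T_{triton} = (3.34×10^-27/1e) / (5.01×10^-27/1e) = 0.666.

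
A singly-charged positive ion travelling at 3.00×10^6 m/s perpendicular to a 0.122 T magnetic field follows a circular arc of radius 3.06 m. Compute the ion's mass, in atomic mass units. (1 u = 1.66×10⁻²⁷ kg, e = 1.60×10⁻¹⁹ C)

qvB = mv²/r ⇒ m = qBr/v.
m = (1×1.60×10^-19)(0.122)(3.06) / (3.00×10^6) = 1.99×10^-26 kg = 12.0 u.

m ≈ 12.0 u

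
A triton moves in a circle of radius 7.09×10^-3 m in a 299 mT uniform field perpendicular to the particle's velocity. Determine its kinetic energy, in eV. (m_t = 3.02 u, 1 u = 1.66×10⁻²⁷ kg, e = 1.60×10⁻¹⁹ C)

v = qBr/m = (1×1.60×10^-19)(0.299)(7.09×10^-3) / (5.01×10^-27) = 6.77×10^4 m/s.
K = ½mv² = 0.5·(5.01×10^-27)·(6.77×10^4)² = 1.15×10^-17 J = 71.7 eV.

K ≈ 71.7 eV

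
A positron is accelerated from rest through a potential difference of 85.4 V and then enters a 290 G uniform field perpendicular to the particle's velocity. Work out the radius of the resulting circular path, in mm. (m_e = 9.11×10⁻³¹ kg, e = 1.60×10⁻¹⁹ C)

r ≈ 1.08 mm

The kinetic energy gained is K = qV = (1×1.60×10^-19)(85.4) = 1.37×10^-17 J.
v = √(2K/m) = 5.48×10^6 m/s.
r = mv/(qB) = (9.11×10^-31)(5.48×10^6) / [(1×1.60×10^-19)(0.0290)] = 1.08×10^-3 m.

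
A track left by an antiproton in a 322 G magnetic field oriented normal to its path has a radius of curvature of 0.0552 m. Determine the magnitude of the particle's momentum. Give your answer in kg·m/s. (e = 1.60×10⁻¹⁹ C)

Since qvB = mv²/r, the momentum p = mv = qBr.
p = (1×1.60×10^-19)(0.0322)(0.0552) = 2.84×10^-22 kg·m/s.

p ≈ 2.84×10^-22 kg·m/s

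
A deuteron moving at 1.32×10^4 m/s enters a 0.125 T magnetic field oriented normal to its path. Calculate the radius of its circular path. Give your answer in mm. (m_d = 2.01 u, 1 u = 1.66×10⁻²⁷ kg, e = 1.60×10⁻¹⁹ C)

r ≈ 2.20 mm

The magnetic force provides the centripetal force: qvB = mv²/r, so r = mv/(qB).
r = (3.34×10^-27 kg)(1.32×10^4 m/s) / [(1×1.60×10^-19 C)(0.125 T)] = 2.20×10^-3 m.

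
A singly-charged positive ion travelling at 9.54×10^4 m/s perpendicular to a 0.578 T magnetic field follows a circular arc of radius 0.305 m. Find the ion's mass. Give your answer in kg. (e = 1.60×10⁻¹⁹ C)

m ≈ 2.96×10^-25 kg

qvB = mv²/r ⇒ m = qBr/v.
m = (1×1.60×10^-19)(0.578)(0.305) / (9.54×10^4) = 2.96×10^-25 kg.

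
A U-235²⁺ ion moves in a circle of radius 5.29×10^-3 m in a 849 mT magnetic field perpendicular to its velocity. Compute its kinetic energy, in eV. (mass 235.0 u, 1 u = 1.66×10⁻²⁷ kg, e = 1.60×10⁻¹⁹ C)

v = qBr/m = (2×1.60×10^-19)(0.849)(5.29×10^-3) / (3.90×10^-25) = 3680 m/s.
K = ½mv² = 0.5·(3.90×10^-25)·(3680)² = 2.65×10^-18 J = 16.5 eV.

K ≈ 16.5 eV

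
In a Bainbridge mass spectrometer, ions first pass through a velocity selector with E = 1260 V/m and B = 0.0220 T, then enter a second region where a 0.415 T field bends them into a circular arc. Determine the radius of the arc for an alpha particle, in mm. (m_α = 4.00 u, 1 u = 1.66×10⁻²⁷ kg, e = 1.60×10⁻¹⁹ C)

r ≈ 2.86 mm

The selector passes v = E/B = 1260/0.0220 = 5.73×10^4 m/s.
In the deflection region, r = mv/(qB₂) = (6.64×10^-27)(5.73×10^4) / [(2×1.60×10^-19)(0.415)] = 2.86×10^-3 m.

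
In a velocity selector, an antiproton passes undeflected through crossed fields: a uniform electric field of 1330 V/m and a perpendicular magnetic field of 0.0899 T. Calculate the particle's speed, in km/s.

For zero net force, qE = qvB, so v = E/B.
v = (1330) / (0.0899) = 1.48×10^4 m/s.

v ≈ 14.8 km/s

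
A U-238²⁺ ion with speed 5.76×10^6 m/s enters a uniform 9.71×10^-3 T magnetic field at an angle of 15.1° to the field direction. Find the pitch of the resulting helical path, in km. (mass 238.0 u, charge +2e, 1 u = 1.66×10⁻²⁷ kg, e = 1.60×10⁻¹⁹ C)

The velocity component along B is v∥ = v cos15.1° = 5.56×10^6 m/s.
The cyclotron period T = 2πm/(qB) = 7.99×10^-4 s is set by m, q, B alone.
Pitch = v∥·T = (5.56×10^6)(7.99×10^-4) = 4440 m.

pitch ≈ 4.44 km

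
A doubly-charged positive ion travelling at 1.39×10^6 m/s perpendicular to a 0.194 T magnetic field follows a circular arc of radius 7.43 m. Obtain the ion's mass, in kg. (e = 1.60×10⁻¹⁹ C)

m ≈ 3.32×10^-25 kg

qvB = mv²/r ⇒ m = qBr/v.
m = (2×1.60×10^-19)(0.194)(7.43) / (1.39×10^6) = 3.32×10^-25 kg.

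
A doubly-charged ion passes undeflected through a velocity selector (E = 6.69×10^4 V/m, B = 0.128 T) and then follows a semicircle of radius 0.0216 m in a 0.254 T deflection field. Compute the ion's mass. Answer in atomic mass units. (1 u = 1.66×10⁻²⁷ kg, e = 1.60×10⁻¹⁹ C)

m ≈ 2.02 u

v = E/B₁ = 5.23×10^5 m/s.
From r = mv/(qB₂), m = qB₂r/v = (2×1.60×10^-19)(0.254)(0.0216) / (5.23×10^5) = 3.36×10^-27 kg.
In atomic mass units: m = 3.36×10^-27 / 1.66×10^-27 = 2.02 u.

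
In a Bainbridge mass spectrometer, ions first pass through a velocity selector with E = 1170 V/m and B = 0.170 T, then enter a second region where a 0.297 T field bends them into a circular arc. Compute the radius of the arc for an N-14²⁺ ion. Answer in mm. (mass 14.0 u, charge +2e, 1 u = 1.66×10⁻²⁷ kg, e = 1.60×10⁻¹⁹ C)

The selector passes v = E/B = 1170/0.170 = 6880 m/s.
In the deflection region, r = mv/(qB₂) = (2.32×10^-26)(6880) / [(2×1.60×10^-19)(0.297)] = 1.68×10^-3 m.

r ≈ 1.68 mm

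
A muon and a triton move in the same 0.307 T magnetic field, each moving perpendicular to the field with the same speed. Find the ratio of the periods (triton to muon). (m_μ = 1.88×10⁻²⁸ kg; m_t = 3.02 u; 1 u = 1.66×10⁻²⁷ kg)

ratio ≈ 26.7

T = 2πm/(qB) is independent of speed, so T₂/T₁ = (m₂/q₂)/(m₁/q₁).
T_{triton}/T_{muon} = (5.01×10^-27/1e) / (1.88×10^-28/1e) = 26.7.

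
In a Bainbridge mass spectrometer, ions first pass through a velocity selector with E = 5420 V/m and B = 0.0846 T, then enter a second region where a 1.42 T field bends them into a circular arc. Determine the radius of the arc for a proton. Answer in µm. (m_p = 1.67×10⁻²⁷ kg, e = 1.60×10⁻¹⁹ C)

r ≈ 471 µm

The selector passes v = E/B = 5420/0.0846 = 6.41×10^4 m/s.
In the deflection region, r = mv/(qB₂) = (1.67×10^-27)(6.41×10^4) / [(1×1.60×10^-19)(1.42)] = 4.71×10^-4 m.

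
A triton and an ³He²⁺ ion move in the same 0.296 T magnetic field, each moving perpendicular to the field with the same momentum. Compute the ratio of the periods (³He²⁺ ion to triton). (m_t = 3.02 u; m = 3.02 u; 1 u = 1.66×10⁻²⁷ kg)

ratio ≈ 0.500

T = 2πm/(qB) is independent of speed, so T₂/T₁ = (m₂/q₂)/(m₁/q₁).
T_{³He²⁺ ion}/T_{triton} = (5.01×10^-27/2e) / (5.01×10^-27/1e) = 0.500.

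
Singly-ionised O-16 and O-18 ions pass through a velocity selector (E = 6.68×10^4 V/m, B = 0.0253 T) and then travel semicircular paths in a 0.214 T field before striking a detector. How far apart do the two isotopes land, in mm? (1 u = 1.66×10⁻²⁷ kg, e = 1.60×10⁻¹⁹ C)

Both emerge at v = E/B₁ = 2.64×10^6 m/s.
r = mv/(qB₂), so r₁ = 2.048 m and r₂ = 2.304 m, giving Δr = 0.256 m.
After a semicircle each ion lands a diameter 2r from the entry slit, so the separation is 2Δr = 0.512 m.

Δd ≈ 512 mm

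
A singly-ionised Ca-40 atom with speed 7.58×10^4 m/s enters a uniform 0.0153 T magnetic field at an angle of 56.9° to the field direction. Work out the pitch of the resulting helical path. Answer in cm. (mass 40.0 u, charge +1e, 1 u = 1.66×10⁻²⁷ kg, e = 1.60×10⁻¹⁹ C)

pitch ≈ 705 cm

The velocity component along B is v∥ = v cos56.9° = 4.14×10^4 m/s.
The cyclotron period T = 2πm/(qB) = 1.70×10^-4 s is set by m, q, B alone.
Pitch = v∥·T = (4.14×10^4)(1.70×10^-4) = 7.05 m.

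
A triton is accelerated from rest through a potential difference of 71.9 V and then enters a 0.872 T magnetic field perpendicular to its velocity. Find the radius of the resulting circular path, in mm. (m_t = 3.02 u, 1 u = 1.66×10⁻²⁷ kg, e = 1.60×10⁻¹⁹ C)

r ≈ 2.43 mm

The kinetic energy gained is K = qV = (1×1.60×10^-19)(71.9) = 1.15×10^-17 J.
v = √(2K/m) = 6.77×10^4 m/s.
r = mv/(qB) = (5.01×10^-27)(6.77×10^4) / [(1×1.60×10^-19)(0.872)] = 2.43×10^-3 m.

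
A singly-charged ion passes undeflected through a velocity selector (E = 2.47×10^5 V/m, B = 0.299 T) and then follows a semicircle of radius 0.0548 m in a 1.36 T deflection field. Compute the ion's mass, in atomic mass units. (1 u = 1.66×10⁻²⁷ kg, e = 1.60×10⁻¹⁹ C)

v = E/B₁ = 8.26×10^5 m/s.
From r = mv/(qB₂), m = qB₂r/v = (1×1.60×10^-19)(1.36)(0.0548) / (8.26×10^5) = 1.44×10^-26 kg.
In atomic mass units: m = 1.44×10^-26 / 1.66×10^-27 = 8.70 u.

m ≈ 8.70 u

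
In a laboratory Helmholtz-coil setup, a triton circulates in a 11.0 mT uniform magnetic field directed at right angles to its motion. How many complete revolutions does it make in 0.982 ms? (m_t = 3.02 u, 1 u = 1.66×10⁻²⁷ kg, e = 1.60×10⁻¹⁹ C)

N = 54

T = 2πm/(qB) = 2π(5.0132×10^-27) / [(1×1.60×10^-19)(0.0110)] = 1.7897×10^-5 s.
N = t/T = 9.82×10^-4 / 1.7897×10^-5 ≈ 54.87, so 54 complete revolutions.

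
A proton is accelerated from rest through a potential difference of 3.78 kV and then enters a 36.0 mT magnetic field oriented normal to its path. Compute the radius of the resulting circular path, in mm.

r ≈ 247 mm

The kinetic energy gained is K = qV = (1×1.60×10^-19)(3780) = 6.05×10^-16 J.
v = √(2K/m) = 8.51×10^5 m/s.
r = mv/(qB) = (1.67×10^-27)(8.51×10^5) / [(1×1.60×10^-19)(0.0360)] = 0.247 m.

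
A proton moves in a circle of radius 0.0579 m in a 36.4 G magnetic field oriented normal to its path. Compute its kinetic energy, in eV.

v = qBr/m = (1×1.60×10^-19)(3.64×10^-3)(0.0579) / (1.67×10^-27) = 2.02×10^4 m/s.
K = ½mv² = 0.5·(1.67×10^-27)·(2.02×10^4)² = 3.40×10^-19 J = 2.13 eV.

K ≈ 2.13 eV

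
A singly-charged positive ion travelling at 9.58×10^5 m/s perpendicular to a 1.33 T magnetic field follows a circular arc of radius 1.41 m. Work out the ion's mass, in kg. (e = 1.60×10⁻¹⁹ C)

m ≈ 3.13×10^-25 kg

qvB = mv²/r ⇒ m = qBr/v.
m = (1×1.60×10^-19)(1.33)(1.41) / (9.58×10^5) = 3.13×10^-25 kg.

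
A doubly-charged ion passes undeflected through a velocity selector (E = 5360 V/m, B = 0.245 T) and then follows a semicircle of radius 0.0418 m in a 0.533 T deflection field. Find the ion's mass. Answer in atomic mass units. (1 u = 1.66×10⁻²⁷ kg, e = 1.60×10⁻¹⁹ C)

v = E/B₁ = 2.19×10^4 m/s.
From r = mv/(qB₂), m = qB₂r/v = (2×1.60×10^-19)(0.533)(0.0418) / (2.19×10^4) = 3.26×10^-25 kg.
In atomic mass units: m = 3.26×10^-25 / 1.66×10^-27 = 196 u.

m ≈ 196 u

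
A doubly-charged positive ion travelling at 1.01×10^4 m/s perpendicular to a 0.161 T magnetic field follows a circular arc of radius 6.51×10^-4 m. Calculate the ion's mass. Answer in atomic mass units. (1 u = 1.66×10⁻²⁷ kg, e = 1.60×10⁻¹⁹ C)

m ≈ 2.00 u

qvB = mv²/r ⇒ m = qBr/v.
m = (2×1.60×10^-19)(0.161)(6.51×10^-4) / (1.01×10^4) = 3.32×10^-27 kg = 2.00 u.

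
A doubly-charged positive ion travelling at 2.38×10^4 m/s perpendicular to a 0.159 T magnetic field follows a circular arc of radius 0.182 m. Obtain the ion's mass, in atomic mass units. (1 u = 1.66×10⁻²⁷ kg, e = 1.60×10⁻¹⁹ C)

qvB = mv²/r ⇒ m = qBr/v.
m = (2×1.60×10^-19)(0.159)(0.182) / (2.38×10^4) = 3.89×10^-25 kg = 234 u.

m ≈ 234 u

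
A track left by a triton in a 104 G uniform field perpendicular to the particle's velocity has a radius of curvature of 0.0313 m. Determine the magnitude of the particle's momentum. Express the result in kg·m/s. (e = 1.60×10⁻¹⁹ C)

p ≈ 5.21×10^-23 kg·m/s

Since qvB = mv²/r, the momentum p = mv = qBr.
p = (1×1.60×10^-19)(0.0104)(0.0313) = 5.21×10^-23 kg·m/s.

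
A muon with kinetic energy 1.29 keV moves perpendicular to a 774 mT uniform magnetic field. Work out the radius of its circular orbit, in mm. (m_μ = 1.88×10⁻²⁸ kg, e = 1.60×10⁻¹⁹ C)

r ≈ 2.25 mm

Convert the energy: K = 1.29 keV = 2.06×10^-16 J.
v = √(2K/m) = √(2·2.06×10^-16/1.88×10^-28) = 1.48×10^6 m/s.
r = mv/(qB) = (1.88×10^-28)(1.48×10^6) / [(1×1.60×10^-19)(0.774)] = 2.25×10^-3 m.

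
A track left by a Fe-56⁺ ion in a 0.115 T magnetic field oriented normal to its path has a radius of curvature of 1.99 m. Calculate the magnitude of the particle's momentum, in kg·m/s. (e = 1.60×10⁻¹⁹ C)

Since qvB = mv²/r, the momentum p = mv = qBr.
p = (1×1.60×10^-19)(0.115)(1.99) = 3.66×10^-20 kg·m/s.

p ≈ 3.66×10^-20 kg·m/s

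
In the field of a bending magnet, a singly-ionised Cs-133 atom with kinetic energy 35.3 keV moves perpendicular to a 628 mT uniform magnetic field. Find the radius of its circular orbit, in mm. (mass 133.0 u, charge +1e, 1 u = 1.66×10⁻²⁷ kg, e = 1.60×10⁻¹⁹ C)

Convert the energy: K = 35.3 keV = 5.65×10^-15 J.
v = √(2K/m) = √(2·5.65×10^-15/2.21×10^-25) = 2.26×10^5 m/s.
r = mv/(qB) = (2.21×10^-25)(2.26×10^5) / [(1×1.60×10^-19)(0.628)] = 0.497 m.

r ≈ 497 mm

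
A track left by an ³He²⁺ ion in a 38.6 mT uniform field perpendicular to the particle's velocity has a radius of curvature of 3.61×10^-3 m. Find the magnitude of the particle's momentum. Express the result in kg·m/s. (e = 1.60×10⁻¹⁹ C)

Since qvB = mv²/r, the momentum p = mv = qBr.
p = (2×1.60×10^-19)(0.0386)(3.61×10^-3) = 4.46×10^-23 kg·m/s.

p ≈ 4.46×10^-23 kg·m/s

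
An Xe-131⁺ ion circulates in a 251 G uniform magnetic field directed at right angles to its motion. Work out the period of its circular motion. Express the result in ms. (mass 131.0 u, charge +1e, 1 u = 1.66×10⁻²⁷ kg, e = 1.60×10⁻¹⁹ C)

T ≈ 0.340 ms

The cyclotron period is independent of speed: T = 2πm/(qB).
T = 2π(2.17×10^-25) / [(1×1.60×10^-19)(0.0251)] = 3.40×10^-4 s.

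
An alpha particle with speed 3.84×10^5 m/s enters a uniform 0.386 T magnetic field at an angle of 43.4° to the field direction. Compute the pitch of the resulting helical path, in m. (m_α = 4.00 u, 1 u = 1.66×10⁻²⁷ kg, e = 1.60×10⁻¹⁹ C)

pitch ≈ 0.0942 m

The velocity component along B is v∥ = v cos43.4° = 2.79×10^5 m/s.
The cyclotron period T = 2πm/(qB) = 3.38×10^-7 s is set by m, q, B alone.
Pitch = v∥·T = (2.79×10^5)(3.38×10^-7) = 0.0942 m.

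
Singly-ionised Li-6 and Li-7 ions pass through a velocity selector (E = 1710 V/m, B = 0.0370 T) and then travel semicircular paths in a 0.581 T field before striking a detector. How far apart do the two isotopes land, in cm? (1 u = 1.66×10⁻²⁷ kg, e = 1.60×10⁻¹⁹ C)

Both emerge at v = E/B₁ = 4.62×10^4 m/s.
r = mv/(qB₂), so r₁ = 4.952×10^-3 m and r₂ = 5.777×10^-3 m, giving Δr = 8.25×10^-4 m.
After a semicircle each ion lands a diameter 2r from the entry slit, so the separation is 2Δr = 1.65×10^-3 m.

Δd ≈ 0.165 cm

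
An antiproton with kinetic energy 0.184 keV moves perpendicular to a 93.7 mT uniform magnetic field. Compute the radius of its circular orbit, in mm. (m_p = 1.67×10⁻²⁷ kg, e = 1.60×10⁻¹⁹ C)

r ≈ 20.9 mm

Convert the energy: K = 0.184 keV = 2.94×10^-17 J.
v = √(2K/m) = √(2·2.94×10^-17/1.67×10^-27) = 1.88×10^5 m/s.
r = mv/(qB) = (1.67×10^-27)(1.88×10^5) / [(1×1.60×10^-19)(0.0937)] = 0.0209 m.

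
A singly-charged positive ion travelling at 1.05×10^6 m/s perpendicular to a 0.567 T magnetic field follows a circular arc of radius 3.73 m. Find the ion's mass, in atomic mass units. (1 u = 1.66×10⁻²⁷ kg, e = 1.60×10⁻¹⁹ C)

m ≈ 194 u

qvB = mv²/r ⇒ m = qBr/v.
m = (1×1.60×10^-19)(0.567)(3.73) / (1.05×10^6) = 3.22×10^-25 kg = 194 u.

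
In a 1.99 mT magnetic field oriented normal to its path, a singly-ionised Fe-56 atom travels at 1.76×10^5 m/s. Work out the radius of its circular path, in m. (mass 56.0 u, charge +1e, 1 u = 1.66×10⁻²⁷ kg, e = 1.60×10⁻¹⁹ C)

r ≈ 51.4 m

The magnetic force provides the centripetal force: qvB = mv²/r, so r = mv/(qB).
r = (9.30×10^-26 kg)(1.76×10^5 m/s) / [(1×1.60×10^-19 C)(1.99×10^-3 T)] = 51.4 m.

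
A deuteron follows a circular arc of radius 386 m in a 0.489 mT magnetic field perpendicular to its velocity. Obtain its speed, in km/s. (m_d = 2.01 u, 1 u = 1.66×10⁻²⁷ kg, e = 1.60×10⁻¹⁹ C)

From qvB = mv²/r, v = qBr/m.
v = (1×1.60×10^-19)(4.89×10^-4)(386) / (3.34×10^-27) = 9.05×10^6 m/s.

v ≈ 9050 km/s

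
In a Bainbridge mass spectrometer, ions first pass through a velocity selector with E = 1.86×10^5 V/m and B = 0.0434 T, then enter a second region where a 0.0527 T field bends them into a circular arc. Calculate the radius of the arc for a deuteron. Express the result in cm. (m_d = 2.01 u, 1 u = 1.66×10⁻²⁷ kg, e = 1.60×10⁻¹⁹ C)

r ≈ 170 cm

The selector passes v = E/B = 1.86×10^5/0.0434 = 4.29×10^6 m/s.
In the deflection region, r = mv/(qB₂) = (3.34×10^-27)(4.29×10^6) / [(1×1.60×10^-19)(0.0527)] = 1.70 m.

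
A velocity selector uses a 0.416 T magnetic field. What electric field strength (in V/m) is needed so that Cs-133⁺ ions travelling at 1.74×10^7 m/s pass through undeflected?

E ≈ 7.24×10^6 V/m

qE = qvB ⇒ E = vB = (1.74×10^7)(0.416) = 7.24×10^6 V/m.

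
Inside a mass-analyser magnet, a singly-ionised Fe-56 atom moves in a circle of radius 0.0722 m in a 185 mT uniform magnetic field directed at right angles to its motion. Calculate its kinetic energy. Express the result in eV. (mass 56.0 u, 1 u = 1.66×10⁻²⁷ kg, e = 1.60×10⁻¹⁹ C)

v = qBr/m = (1×1.60×10^-19)(0.185)(0.0722) / (9.30×10^-26) = 2.30×10^4 m/s.
K = ½mv² = 0.5·(9.30×10^-26)·(2.30×10^4)² = 2.46×10^-17 J = 154 eV.

K ≈ 154 eV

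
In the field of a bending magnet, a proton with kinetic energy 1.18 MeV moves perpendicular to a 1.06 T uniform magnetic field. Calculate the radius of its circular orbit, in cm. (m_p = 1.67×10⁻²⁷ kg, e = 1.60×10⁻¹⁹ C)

Convert the energy: K = 1.18 MeV = 1.89×10^-13 J.
v = √(2K/m) = √(2·1.89×10^-13/1.67×10^-27) = 1.50×10^7 m/s.
r = mv/(qB) = (1.67×10^-27)(1.50×10^7) / [(1×1.60×10^-19)(1.06)] = 0.148 m.

r ≈ 14.8 cm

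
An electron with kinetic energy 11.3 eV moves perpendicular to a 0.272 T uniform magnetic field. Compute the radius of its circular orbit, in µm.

r ≈ 41.7 µm

Convert the energy: K = 11.3 eV = 1.81×10^-18 J.
v = √(2K/m) = √(2·1.81×10^-18/9.11×10^-31) = 1.99×10^6 m/s.
r = mv/(qB) = (9.11×10^-31)(1.99×10^6) / [(1×1.60×10^-19)(0.272)] = 4.17×10^-5 m.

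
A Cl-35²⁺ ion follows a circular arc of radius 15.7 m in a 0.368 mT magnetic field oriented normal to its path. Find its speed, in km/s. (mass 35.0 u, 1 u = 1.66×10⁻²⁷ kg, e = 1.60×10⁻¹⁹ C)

v ≈ 31.8 km/s

From qvB = mv²/r, v = qBr/m.
v = (2×1.60×10^-19)(3.68×10^-4)(15.7) / (5.81×10^-26) = 3.18×10^4 m/s.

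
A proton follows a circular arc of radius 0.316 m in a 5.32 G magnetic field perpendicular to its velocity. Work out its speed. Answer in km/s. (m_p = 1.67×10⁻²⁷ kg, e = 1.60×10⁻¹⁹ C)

v ≈ 16.1 km/s

From qvB = mv²/r, v = qBr/m.
v = (1×1.60×10^-19)(5.32×10^-4)(0.316) / (1.67×10^-27) = 1.61×10^4 m/s.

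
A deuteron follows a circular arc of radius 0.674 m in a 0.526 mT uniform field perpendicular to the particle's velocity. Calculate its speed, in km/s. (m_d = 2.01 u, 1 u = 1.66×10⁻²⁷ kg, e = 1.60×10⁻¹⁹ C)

v ≈ 17.0 km/s

From qvB = mv²/r, v = qBr/m.
v = (1×1.60×10^-19)(5.26×10^-4)(0.674) / (3.34×10^-27) = 1.70×10^4 m/s.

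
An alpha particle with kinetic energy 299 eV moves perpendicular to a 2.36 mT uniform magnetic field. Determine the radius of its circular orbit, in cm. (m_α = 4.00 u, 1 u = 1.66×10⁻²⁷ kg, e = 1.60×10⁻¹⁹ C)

Convert the energy: K = 299 eV = 4.78×10^-17 J.
v = √(2K/m) = √(2·4.78×10^-17/6.64×10^-27) = 1.20×10^5 m/s.
r = mv/(qB) = (6.64×10^-27)(1.20×10^5) / [(2×1.60×10^-19)(2.36×10^-3)] = 1.06 m.

r ≈ 106 cm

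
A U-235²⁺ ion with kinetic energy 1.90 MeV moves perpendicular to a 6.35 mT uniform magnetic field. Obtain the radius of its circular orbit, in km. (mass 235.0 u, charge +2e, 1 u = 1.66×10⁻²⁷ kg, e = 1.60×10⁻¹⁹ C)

Convert the energy: K = 1.90 MeV = 3.04×10^-13 J.
v = √(2K/m) = √(2·3.04×10^-13/3.90×10^-25) = 1.25×10^6 m/s.
r = mv/(qB) = (3.90×10^-25)(1.25×10^6) / [(2×1.60×10^-19)(6.35×10^-3)] = 240 m.

r ≈ 0.240 km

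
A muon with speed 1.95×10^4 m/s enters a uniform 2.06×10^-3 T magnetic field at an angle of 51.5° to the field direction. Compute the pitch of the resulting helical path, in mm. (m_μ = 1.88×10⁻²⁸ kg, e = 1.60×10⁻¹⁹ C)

pitch ≈ 43.5 mm

The velocity component along B is v∥ = v cos51.5° = 1.21×10^4 m/s.
The cyclotron period T = 2πm/(qB) = 3.58×10^-6 s is set by m, q, B alone.
Pitch = v∥·T = (1.21×10^4)(3.58×10^-6) = 0.0435 m.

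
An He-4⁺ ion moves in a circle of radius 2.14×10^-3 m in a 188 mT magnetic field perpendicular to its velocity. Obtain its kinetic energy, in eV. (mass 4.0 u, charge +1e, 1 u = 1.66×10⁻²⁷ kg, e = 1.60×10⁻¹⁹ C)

v = qBr/m = (1×1.60×10^-19)(0.188)(2.14×10^-3) / (6.64×10^-27) = 9690 m/s.
K = ½mv² = 0.5·(6.64×10^-27)·(9690)² = 3.12×10^-19 J = 1.95 eV.

K ≈ 1.95 eV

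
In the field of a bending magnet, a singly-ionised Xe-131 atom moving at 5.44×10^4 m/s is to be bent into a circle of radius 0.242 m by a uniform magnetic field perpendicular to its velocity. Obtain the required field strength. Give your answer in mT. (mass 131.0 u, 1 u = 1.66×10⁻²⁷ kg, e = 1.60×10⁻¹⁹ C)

qvB = mv²/r gives B = mv/(qr).
B = (2.17×10^-25)(5.44×10^4) / [(1×1.60×10^-19)(0.242)] = 0.306 T.

B ≈ 306 mT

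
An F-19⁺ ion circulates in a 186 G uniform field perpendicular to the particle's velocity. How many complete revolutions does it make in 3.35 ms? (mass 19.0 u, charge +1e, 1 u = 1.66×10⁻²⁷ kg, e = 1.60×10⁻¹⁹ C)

N = 50

T = 2πm/(qB) = 2π(3.154×10^-26) / [(1×1.60×10^-19)(0.0186)] = 6.6590×10^-5 s.
N = t/T = 3.35×10^-3 / 6.6590×10^-5 ≈ 50.31, so 50 complete revolutions.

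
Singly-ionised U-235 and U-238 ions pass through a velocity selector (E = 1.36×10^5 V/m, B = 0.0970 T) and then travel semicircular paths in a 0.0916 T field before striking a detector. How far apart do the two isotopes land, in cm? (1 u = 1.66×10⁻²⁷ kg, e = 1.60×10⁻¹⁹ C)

Δd ≈ 95.3 cm

Both emerge at v = E/B₁ = 1.40×10^6 m/s.
r = mv/(qB₂), so r₁ = 37.319 m and r₂ = 37.795 m, giving Δr = 0.476 m.
After a semicircle each ion lands a diameter 2r from the entry slit, so the separation is 2Δr = 0.953 m.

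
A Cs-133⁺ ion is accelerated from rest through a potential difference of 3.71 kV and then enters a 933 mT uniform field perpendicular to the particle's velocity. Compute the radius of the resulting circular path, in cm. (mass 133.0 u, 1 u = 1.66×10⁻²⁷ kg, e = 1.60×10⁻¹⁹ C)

r ≈ 10.8 cm

The kinetic energy gained is K = qV = (1×1.60×10^-19)(3710) = 5.94×10^-16 J.
v = √(2K/m) = 7.33×10^4 m/s.
r = mv/(qB) = (2.21×10^-25)(7.33×10^4) / [(1×1.60×10^-19)(0.933)] = 0.108 m.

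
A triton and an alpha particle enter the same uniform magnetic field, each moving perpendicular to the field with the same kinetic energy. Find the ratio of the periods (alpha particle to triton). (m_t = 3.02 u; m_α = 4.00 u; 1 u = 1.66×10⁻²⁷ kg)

ratio ≈ 0.662

T = 2πm/(qB) is independent of speed, so T₂/T₁ = (m₂/q₂)/(m₁/q₁).
T_{alpha particle}/T_{triton} = (6.64×10^-27/2e) / (5.01×10^-27/1e) = 0.662.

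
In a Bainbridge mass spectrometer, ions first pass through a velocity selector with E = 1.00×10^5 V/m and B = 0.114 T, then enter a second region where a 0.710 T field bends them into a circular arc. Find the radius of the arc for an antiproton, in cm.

r ≈ 1.29 cm

The selector passes v = E/B = 1.00×10^5/0.114 = 8.77×10^5 m/s.
In the deflection region, r = mv/(qB₂) = (1.67×10^-27)(8.77×10^5) / [(1×1.60×10^-19)(0.710)] = 0.0129 m.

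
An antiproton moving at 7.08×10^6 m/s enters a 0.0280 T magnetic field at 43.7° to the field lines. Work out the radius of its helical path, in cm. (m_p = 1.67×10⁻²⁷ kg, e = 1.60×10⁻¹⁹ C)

Only the perpendicular component v⊥ = v sin43.7° = 4.89×10^6 m/s is bent by the field.
r = m v⊥ /(qB) = (1.67×10^-27)(4.89×10^6) / [(1×1.60×10^-19)(0.0280)] = 1.82 m.

r ≈ 182 cm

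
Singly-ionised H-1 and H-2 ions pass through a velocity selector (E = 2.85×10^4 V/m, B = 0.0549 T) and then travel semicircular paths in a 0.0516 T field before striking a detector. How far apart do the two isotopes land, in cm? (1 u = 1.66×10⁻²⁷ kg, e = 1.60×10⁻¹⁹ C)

Δd ≈ 20.9 cm

Both emerge at v = E/B₁ = 5.19×10^5 m/s.
r = mv/(qB₂), so r₁ = 0.104 m and r₂ = 0.209 m, giving Δr = 0.104 m.
After a semicircle each ion lands a diameter 2r from the entry slit, so the separation is 2Δr = 0.209 m.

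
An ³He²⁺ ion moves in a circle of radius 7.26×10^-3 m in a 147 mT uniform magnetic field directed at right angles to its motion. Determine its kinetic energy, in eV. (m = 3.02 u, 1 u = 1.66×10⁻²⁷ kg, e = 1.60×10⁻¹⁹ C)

v = qBr/m = (2×1.60×10^-19)(0.147)(7.26×10^-3) / (5.01×10^-27) = 6.81×10^4 m/s.
K = ½mv² = 0.5·(5.01×10^-27)·(6.81×10^4)² = 1.16×10^-17 J = 72.7 eV.

K ≈ 72.7 eV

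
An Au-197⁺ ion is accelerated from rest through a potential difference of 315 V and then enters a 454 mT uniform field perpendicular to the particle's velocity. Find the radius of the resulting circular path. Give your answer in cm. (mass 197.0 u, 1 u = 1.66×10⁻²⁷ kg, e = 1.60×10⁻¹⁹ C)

The kinetic energy gained is K = qV = (1×1.60×10^-19)(315) = 5.04×10^-17 J.
v = √(2K/m) = 1.76×10^4 m/s.
r = mv/(qB) = (3.27×10^-25)(1.76×10^4) / [(1×1.60×10^-19)(0.454)] = 0.0790 m.

r ≈ 7.90 cm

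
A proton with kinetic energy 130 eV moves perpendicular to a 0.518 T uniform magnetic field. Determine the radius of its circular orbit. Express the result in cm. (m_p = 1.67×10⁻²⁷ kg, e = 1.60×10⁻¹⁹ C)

r ≈ 0.318 cm

Convert the energy: K = 130 eV = 2.08×10^-17 J.
v = √(2K/m) = √(2·2.08×10^-17/1.67×10^-27) = 1.58×10^5 m/s.
r = mv/(qB) = (1.67×10^-27)(1.58×10^5) / [(1×1.60×10^-19)(0.518)] = 3.18×10^-3 m.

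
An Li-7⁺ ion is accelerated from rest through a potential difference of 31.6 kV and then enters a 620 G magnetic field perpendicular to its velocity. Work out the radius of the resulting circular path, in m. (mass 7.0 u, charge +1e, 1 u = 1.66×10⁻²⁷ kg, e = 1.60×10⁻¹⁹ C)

The kinetic energy gained is K = qV = (1×1.60×10^-19)(3.16×10^4) = 5.06×10^-15 J.
v = √(2K/m) = 9.33×10^5 m/s.
r = mv/(qB) = (1.16×10^-26)(9.33×10^5) / [(1×1.60×10^-19)(0.0620)] = 1.09 m.

r ≈ 1.09 m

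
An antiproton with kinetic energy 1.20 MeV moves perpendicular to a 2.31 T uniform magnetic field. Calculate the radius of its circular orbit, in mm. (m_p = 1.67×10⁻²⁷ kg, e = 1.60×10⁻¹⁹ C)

r ≈ 68.5 mm

Convert the energy: K = 1.20 MeV = 1.92×10^-13 J.
v = √(2K/m) = √(2·1.92×10^-13/1.67×10^-27) = 1.52×10^7 m/s.
r = mv/(qB) = (1.67×10^-27)(1.52×10^7) / [(1×1.60×10^-19)(2.31)] = 0.0685 m.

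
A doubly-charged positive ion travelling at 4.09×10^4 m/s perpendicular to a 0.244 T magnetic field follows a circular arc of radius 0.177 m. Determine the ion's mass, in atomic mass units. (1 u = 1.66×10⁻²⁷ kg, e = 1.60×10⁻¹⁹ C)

qvB = mv²/r ⇒ m = qBr/v.
m = (2×1.60×10^-19)(0.244)(0.177) / (4.09×10^4) = 3.38×10^-25 kg = 204 u.

m ≈ 204 u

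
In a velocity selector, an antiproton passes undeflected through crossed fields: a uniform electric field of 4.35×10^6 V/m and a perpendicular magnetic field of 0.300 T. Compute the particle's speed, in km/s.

For zero net force, qE = qvB, so v = E/B.
v = (4.35×10^6) / (0.300) = 1.45×10^7 m/s.

v ≈ 14500 km/s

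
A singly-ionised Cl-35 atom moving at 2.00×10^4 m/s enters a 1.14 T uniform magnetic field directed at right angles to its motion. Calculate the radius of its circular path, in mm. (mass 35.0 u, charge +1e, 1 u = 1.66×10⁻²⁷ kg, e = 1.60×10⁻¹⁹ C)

r ≈ 6.37 mm

The magnetic force provides the centripetal force: qvB = mv²/r, so r = mv/(qB).
r = (5.81×10^-26 kg)(2.00×10^4 m/s) / [(1×1.60×10^-19 C)(1.14 T)] = 6.37×10^-3 m.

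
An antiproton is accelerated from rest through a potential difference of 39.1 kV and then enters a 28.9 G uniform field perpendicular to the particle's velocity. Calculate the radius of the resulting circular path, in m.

r ≈ 9.89 m

The kinetic energy gained is K = qV = (1×1.60×10^-19)(3.91×10^4) = 6.26×10^-15 J.
v = √(2K/m) = 2.74×10^6 m/s.
r = mv/(qB) = (1.67×10^-27)(2.74×10^6) / [(1×1.60×10^-19)(2.89×10^-3)] = 9.89 m.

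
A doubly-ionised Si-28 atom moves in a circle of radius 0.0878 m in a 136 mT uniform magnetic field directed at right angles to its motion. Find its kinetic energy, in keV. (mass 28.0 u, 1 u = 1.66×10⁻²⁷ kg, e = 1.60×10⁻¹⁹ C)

v = qBr/m = (2×1.60×10^-19)(0.136)(0.0878) / (4.65×10^-26) = 8.22×10^4 m/s.
K = ½mv² = 0.5·(4.65×10^-26)·(8.22×10^4)² = 1.57×10^-16 J = 0.982 keV.

K ≈ 0.982 keV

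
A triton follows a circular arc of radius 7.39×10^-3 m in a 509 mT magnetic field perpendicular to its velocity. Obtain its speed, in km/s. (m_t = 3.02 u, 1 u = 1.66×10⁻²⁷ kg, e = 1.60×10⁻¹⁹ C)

v ≈ 120 km/s

From qvB = mv²/r, v = qBr/m.
v = (1×1.60×10^-19)(0.509)(7.39×10^-3) / (5.01×10^-27) = 1.20×10^5 m/s.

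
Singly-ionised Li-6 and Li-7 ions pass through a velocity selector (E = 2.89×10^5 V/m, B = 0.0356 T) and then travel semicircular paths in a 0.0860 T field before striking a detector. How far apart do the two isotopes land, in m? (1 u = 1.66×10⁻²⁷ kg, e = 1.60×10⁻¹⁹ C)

Δd ≈ 1.96 m

Both emerge at v = E/B₁ = 8.12×10^6 m/s.
r = mv/(qB₂), so r₁ = 5.876 m and r₂ = 6.855 m, giving Δr = 0.979 m.
After a semicircle each ion lands a diameter 2r from the entry slit, so the separation is 2Δr = 1.96 m.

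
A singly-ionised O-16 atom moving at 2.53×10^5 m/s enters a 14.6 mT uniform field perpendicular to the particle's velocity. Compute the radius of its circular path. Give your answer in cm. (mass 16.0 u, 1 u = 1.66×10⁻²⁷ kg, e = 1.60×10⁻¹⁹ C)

The magnetic force provides the centripetal force: qvB = mv²/r, so r = mv/(qB).
r = (2.66×10^-26 kg)(2.53×10^5 m/s) / [(1×1.60×10^-19 C)(0.0146 T)] = 2.88 m.

r ≈ 288 cm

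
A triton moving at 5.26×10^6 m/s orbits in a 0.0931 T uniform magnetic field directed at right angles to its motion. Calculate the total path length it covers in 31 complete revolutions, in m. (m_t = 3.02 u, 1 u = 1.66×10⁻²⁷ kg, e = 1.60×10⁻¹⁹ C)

L ≈ 345 m

r = mv/(qB) = 1.77 m, so one revolution covers 2πr = 11.1 m.
In 31 revolutions: L = 31·2πr = 345 m.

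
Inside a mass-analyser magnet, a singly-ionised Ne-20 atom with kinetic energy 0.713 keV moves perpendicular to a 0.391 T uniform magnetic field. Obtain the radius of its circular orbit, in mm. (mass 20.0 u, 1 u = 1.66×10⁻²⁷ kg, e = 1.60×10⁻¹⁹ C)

r ≈ 44.0 mm

Convert the energy: K = 0.713 keV = 1.14×10^-16 J.
v = √(2K/m) = √(2·1.14×10^-16/3.32×10^-26) = 8.29×10^4 m/s.
r = mv/(qB) = (3.32×10^-26)(8.29×10^4) / [(1×1.60×10^-19)(0.391)] = 0.0440 m.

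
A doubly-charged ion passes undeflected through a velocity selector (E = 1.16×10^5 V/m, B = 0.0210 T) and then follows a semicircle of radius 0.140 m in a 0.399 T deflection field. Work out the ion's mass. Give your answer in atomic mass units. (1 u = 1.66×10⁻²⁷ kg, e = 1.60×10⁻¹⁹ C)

v = E/B₁ = 5.52×10^6 m/s.
From r = mv/(qB₂), m = qB₂r/v = (2×1.60×10^-19)(0.399)(0.140) / (5.52×10^6) = 3.24×10^-27 kg.
In atomic mass units: m = 3.24×10^-27 / 1.66×10^-27 = 1.95 u.

m ≈ 1.95 u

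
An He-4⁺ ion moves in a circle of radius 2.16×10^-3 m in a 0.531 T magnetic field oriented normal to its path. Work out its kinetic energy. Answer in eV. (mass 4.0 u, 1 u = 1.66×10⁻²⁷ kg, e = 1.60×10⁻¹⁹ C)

v = qBr/m = (1×1.60×10^-19)(0.531)(2.16×10^-3) / (6.64×10^-27) = 2.76×10^4 m/s.
K = ½mv² = 0.5·(6.64×10^-27)·(2.76×10^4)² = 2.54×10^-18 J = 15.8 eV.

K ≈ 15.8 eV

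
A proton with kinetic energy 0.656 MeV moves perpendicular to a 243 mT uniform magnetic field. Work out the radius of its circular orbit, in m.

Convert the energy: K = 0.656 MeV = 1.05×10^-13 J.
v = √(2K/m) = √(2·1.05×10^-13/1.67×10^-27) = 1.12×10^7 m/s.
r = mv/(qB) = (1.67×10^-27)(1.12×10^7) / [(1×1.60×10^-19)(0.243)] = 0.482 m.

r ≈ 0.482 m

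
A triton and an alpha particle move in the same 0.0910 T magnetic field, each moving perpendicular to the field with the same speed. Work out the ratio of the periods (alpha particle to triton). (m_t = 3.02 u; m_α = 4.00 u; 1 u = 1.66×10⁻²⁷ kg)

T = 2πm/(qB) is independent of speed, so T₂/T₁ = (m₂/q₂)/(m₁/q₁).
T_{alpha particle}/T_{triton} = (6.64×10^-27/2e) / (5.01×10^-27/1e) = 0.662.

ratio ≈ 0.662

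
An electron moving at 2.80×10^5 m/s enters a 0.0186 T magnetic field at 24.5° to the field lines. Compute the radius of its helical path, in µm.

Only the perpendicular component v⊥ = v sin24.5° = 1.16×10^5 m/s is bent by the field.
r = m v⊥ /(qB) = (9.11×10^-31)(1.16×10^5) / [(1×1.60×10^-19)(0.0186)] = 3.55×10^-5 m.

r ≈ 35.5 µm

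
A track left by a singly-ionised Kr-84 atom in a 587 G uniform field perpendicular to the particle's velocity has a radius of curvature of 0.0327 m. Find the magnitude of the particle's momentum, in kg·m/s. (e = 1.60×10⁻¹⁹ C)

Since qvB = mv²/r, the momentum p = mv = qBr.
p = (1×1.60×10^-19)(0.0587)(0.0327) = 3.07×10^-22 kg·m/s.

p ≈ 3.07×10^-22 kg·m/s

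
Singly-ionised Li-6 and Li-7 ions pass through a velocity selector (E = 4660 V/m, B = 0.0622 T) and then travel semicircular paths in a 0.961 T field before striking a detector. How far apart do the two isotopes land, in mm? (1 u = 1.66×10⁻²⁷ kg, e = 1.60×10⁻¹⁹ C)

Δd ≈ 1.62 mm

Both emerge at v = E/B₁ = 7.49×10^4 m/s.
r = mv/(qB₂), so r₁ = 4.853×10^-3 m and r₂ = 5.662×10^-3 m, giving Δr = 8.09×10^-4 m.
After a semicircle each ion lands a diameter 2r from the entry slit, so the separation is 2Δr = 1.62×10^-3 m.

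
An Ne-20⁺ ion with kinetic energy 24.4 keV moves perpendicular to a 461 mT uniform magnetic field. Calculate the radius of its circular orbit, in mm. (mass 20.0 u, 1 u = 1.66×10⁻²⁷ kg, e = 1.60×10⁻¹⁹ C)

r ≈ 218 mm

Convert the energy: K = 24.4 keV = 3.90×10^-15 J.
v = √(2K/m) = √(2·3.90×10^-15/3.32×10^-26) = 4.85×10^5 m/s.
r = mv/(qB) = (3.32×10^-26)(4.85×10^5) / [(1×1.60×10^-19)(0.461)] = 0.218 m.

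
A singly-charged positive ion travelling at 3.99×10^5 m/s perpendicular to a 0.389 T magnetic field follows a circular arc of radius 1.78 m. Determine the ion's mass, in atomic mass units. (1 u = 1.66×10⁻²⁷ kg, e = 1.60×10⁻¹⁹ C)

m ≈ 167 u

qvB = mv²/r ⇒ m = qBr/v.
m = (1×1.60×10^-19)(0.389)(1.78) / (3.99×10^5) = 2.78×10^-25 kg = 167 u.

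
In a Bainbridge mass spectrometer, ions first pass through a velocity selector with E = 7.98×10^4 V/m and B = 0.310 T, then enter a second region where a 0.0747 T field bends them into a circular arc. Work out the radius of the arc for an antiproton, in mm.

r ≈ 36.0 mm

The selector passes v = E/B = 7.98×10^4/0.310 = 2.57×10^5 m/s.
In the deflection region, r = mv/(qB₂) = (1.67×10^-27)(2.57×10^5) / [(1×1.60×10^-19)(0.0747)] = 0.0360 m.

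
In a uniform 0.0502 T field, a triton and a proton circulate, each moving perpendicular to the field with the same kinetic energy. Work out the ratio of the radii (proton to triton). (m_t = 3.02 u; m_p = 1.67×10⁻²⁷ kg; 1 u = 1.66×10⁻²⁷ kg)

ratio ≈ 0.577

r = √(2mK)/(qB) ⇒ at equal K, r ∝ √m/q.
r_{proton}/r_{triton} = 0.577.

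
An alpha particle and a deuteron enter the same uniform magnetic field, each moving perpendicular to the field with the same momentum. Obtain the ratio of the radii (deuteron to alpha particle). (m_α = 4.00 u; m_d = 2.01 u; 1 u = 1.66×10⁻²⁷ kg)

r = p/(qB) ⇒ at equal p, r ∝ 1/q.
r_{deuteron}/r_{alpha particle} = 2.00.

ratio ≈ 2.00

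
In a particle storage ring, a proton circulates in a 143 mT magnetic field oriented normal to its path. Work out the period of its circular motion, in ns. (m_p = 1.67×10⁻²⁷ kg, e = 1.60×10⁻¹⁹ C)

The cyclotron period is independent of speed: T = 2πm/(qB).
T = 2π(1.67×10^-27) / [(1×1.60×10^-19)(0.143)] = 4.59×10^-7 s.

T ≈ 459 ns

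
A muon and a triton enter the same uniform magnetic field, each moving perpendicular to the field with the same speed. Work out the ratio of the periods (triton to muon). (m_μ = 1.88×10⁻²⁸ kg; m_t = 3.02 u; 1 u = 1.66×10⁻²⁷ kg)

ratio ≈ 26.7

T = 2πm/(qB) is independent of speed, so T₂/T₁ = (m₂/q₂)/(m₁/q₁).
T_{triton}/T_{muon} = (5.01×10^-27/1e) / (1.88×10^-28/1e) = 26.7.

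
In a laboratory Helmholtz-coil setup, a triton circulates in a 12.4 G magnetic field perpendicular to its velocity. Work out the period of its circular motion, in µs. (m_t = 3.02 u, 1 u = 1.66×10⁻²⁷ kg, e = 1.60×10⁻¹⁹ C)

T ≈ 159 µs

The cyclotron period is independent of speed: T = 2πm/(qB).
T = 2π(5.01×10^-27) / [(1×1.60×10^-19)(1.24×10^-3)] = 1.59×10^-4 s.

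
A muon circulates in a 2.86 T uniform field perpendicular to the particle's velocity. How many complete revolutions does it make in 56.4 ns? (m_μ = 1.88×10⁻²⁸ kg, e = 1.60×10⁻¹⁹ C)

T = 2πm/(qB) = 2π(1.88×10^-28) / [(1×1.60×10^-19)(2.86)] = 2.5814×10^-9 s.
N = t/T = 5.64×10^-8 / 2.5814×10^-9 ≈ 21.85, so 21 complete revolutions.

N = 21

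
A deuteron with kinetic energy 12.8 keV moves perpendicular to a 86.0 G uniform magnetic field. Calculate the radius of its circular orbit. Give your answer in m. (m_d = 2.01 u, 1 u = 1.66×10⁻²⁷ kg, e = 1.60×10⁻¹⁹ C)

r ≈ 2.69 m

Convert the energy: K = 12.8 keV = 2.05×10^-15 J.
v = √(2K/m) = √(2·2.05×10^-15/3.34×10^-27) = 1.11×10^6 m/s.
r = mv/(qB) = (3.34×10^-27)(1.11×10^6) / [(1×1.60×10^-19)(8.60×10^-3)] = 2.69 m.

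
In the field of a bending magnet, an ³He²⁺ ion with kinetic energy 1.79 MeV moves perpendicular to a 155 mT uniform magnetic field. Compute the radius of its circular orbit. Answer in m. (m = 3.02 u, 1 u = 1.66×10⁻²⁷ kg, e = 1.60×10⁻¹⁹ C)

Convert the energy: K = 1.79 MeV = 2.86×10^-13 J.
v = √(2K/m) = √(2·2.86×10^-13/5.01×10^-27) = 1.07×10^7 m/s.
r = mv/(qB) = (5.01×10^-27)(1.07×10^7) / [(2×1.60×10^-19)(0.155)] = 1.08 m.

r ≈ 1.08 m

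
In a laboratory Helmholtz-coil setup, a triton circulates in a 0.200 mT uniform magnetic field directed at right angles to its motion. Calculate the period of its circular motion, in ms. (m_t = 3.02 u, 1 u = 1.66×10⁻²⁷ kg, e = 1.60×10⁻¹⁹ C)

The cyclotron period is independent of speed: T = 2πm/(qB).
T = 2π(5.01×10^-27) / [(1×1.60×10^-19)(2.00×10^-4)] = 9.84×10^-4 s.

T ≈ 0.984 ms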